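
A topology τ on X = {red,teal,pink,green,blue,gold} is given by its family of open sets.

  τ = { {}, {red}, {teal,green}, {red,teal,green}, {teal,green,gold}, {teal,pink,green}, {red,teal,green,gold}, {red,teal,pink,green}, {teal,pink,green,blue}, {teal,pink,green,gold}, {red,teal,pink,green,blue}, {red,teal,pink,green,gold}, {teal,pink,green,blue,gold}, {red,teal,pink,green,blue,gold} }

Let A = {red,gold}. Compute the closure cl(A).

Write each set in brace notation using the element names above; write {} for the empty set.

closure: X∖int(X∖A) = X∖{teal,pink,green,blue} = {red,gold}

{red,gold}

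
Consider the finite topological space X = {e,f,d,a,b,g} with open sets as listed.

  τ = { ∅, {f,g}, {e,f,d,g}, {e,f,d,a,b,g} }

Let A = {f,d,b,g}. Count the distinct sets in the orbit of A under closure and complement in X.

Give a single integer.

6

complement {e,a}; its interior ∅; cl(A) = X∖∅ = {e,f,d,a,b,g}
With k = closure, c = complement:
  1. A     = {f,d,b,g}
  2. kA    = {e,f,d,a,b,g}
  3. cA    = {e,a}
  4. ckA   = ∅
  5. kcA   = {e,d,a,b}
  6. ckcA  = {f,g}
k, c of each give nothing new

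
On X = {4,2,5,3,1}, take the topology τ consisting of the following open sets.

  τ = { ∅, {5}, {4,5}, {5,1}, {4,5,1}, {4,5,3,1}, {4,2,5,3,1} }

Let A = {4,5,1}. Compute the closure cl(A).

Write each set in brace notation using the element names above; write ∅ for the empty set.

cl via duality: int({2,3}) = ∅, so X∖∅ = {4,2,5,3,1}

{4,2,5,3,1}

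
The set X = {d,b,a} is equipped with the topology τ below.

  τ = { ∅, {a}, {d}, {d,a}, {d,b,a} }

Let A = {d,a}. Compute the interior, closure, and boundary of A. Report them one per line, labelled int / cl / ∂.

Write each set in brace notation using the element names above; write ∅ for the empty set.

open subsets of A: ∅, {d}, {a}, {d,a}; so int(A) = {d,a}
closure: X∖int(X∖A) = X∖∅ = {d,b,a}
∂A = {d,b,a} minus {d,a} = {b}

int(A) = {d,a}
cl(A)  = {d,b,a}
∂A     = {b}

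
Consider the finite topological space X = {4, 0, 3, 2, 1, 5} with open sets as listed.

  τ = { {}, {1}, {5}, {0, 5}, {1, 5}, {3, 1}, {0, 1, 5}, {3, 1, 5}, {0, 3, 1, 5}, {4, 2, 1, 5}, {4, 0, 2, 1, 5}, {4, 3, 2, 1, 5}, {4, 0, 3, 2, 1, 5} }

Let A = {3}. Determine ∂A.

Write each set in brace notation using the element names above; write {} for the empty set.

interior: largest open inside A is {} (from {})
cl via duality: int({4, 0, 2, 1, 5}) = {4, 0, 2, 1, 5}, so X∖{4, 0, 2, 1, 5} = {3}
cl∖int = {3}

{3}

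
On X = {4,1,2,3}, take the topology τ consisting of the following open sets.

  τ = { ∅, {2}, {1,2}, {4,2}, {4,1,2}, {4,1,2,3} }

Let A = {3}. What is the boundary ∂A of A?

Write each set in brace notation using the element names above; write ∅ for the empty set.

opens ⊆ A: ∅; union → int = ∅
complement {4,1,2}; its interior {4,1,2}; cl(A) = X∖{4,1,2} = {3}
boundary = {3} ∖ ∅ = {3}

{3}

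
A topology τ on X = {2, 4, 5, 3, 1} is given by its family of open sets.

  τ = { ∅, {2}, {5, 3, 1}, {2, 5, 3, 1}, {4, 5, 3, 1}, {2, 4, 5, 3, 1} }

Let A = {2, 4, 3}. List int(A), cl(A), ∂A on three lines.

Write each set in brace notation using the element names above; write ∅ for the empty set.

int(A) = {2}
cl(A)  = {2, 4, 5, 3, 1}
∂A     = {4, 5, 3, 1}

U open, U⊆A: ∅, {2}. int(A) = ⋃ = {2}
X∖A={5, 1}, int(X∖A)=∅, hence cl(A)={2, 4, 5, 3, 1}
∂A: remove int from cl → {4, 5, 3, 1}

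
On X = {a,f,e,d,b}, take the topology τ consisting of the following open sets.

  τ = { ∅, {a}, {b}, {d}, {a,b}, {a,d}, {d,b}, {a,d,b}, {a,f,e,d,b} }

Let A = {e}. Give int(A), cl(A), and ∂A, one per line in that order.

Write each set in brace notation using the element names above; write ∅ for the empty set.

open subsets of A: ∅; so int(A) = ∅
closure: X∖int(X∖A) = X∖{a,d,b} = {f,e}
∂A = {f,e} minus ∅ = {f,e}

int(A) = ∅
cl(A)  = {f,e}
∂A     = {f,e}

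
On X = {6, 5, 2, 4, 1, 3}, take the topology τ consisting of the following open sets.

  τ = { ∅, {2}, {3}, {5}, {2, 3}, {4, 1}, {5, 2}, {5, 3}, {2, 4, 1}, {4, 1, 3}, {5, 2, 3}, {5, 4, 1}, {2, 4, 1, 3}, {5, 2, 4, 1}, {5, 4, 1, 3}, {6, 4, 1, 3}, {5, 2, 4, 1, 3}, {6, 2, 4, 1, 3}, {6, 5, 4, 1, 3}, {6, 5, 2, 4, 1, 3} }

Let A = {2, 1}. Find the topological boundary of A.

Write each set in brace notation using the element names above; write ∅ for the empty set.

{6, 4, 1}

interior: largest open inside A is {2} (from ∅, {2})
cl via duality: int({6, 5, 4, 3}) = {5, 3}, so X∖{5, 3} = {6, 2, 4, 1}
cl∖int = {6, 4, 1}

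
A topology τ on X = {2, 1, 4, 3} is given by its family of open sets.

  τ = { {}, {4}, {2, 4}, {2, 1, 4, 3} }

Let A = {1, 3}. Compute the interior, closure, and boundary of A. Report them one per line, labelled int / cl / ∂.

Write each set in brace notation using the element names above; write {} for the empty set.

interior: largest open inside A is {} (from {})
cl via duality: int({2, 4}) = {2, 4}, so X∖{2, 4} = {1, 3}
cl∖int = {1, 3}

int(A) = {}
cl(A)  = {1, 3}
∂A     = {1, 3}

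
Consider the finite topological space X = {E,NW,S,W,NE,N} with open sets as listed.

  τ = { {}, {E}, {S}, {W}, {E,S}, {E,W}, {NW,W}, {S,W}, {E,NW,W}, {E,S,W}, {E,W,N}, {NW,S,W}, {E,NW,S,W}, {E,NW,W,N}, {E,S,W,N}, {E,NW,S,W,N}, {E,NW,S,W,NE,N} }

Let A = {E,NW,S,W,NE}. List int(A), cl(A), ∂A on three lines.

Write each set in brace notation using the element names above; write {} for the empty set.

interior: largest open inside A is {E,NW,S,W} (from {}, {S}, {E}, {W}, {E,S}, {E,W}, {NW,W}, {S,W}, {NW,S,W}, {E,S,W}, {E,NW,W}, {E,NW,S,W})
cl via duality: int({N}) = {}, so X∖{} = {E,NW,S,W,NE,N}
cl∖int = {NE,N}

int(A) = {E,NW,S,W}
cl(A)  = {E,NW,S,W,NE,N}
∂A     = {NE,N}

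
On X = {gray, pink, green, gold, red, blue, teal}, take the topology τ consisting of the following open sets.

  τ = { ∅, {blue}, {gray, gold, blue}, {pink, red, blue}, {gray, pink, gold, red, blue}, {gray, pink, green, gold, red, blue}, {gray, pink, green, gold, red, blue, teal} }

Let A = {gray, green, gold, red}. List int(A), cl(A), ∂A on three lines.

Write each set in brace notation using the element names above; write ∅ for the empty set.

int(A) = ∅
cl(A)  = {gray, pink, green, gold, red, teal}
∂A     = {gray, pink, green, gold, red, teal}

U open, U⊆A: ∅. int(A) = ⋃ = ∅
X∖A={pink, blue, teal}, int(X∖A)={blue}, hence cl(A)={gray, pink, green, gold, red, teal}
∂A: remove int from cl → {gray, pink, green, gold, red, teal}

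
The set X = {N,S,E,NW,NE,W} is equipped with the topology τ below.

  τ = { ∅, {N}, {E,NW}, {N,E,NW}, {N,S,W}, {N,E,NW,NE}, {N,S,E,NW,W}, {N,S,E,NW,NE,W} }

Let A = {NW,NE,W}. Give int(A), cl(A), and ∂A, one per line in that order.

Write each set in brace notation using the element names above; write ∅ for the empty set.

int(A) = ∅
cl(A)  = {S,E,NW,NE,W}
∂A     = {S,E,NW,NE,W}

interior: largest open inside A is ∅ (from ∅)
cl via duality: int({N,S,E}) = {N}, so X∖{N} = {S,E,NW,NE,W}
cl∖int = {S,E,NW,NE,W}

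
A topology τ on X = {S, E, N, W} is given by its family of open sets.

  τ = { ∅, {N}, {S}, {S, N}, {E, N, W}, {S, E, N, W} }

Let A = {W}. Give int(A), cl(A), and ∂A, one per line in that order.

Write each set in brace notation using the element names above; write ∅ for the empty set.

int(A) = ∅
cl(A)  = {E, W}
∂A     = {E, W}

U open, U⊆A: ∅. int(A) = ⋃ = ∅
X∖A={S, E, N}, int(X∖A)={S, N}, hence cl(A)={E, W}
∂A: remove int from cl → {E, W}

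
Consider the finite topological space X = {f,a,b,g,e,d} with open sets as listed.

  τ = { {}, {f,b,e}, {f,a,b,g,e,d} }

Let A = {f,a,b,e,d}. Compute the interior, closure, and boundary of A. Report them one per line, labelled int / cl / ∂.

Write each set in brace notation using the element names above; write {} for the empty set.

opens ⊆ A: {}, {f,b,e}; union → int = {f,b,e}
complement {g}; its interior {}; cl(A) = X∖{} = {f,a,b,g,e,d}
boundary = {f,a,b,g,e,d} ∖ {f,b,e} = {a,g,d}

int(A) = {f,b,e}
cl(A)  = {f,a,b,g,e,d}
∂A     = {a,g,d}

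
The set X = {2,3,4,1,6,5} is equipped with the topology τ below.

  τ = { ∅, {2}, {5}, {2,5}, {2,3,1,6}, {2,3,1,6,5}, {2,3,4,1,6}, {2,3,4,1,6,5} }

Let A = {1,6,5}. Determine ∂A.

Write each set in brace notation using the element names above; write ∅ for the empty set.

opens ⊆ A: ∅, {5}; union → int = {5}
complement {2,3,4}; its interior {2}; cl(A) = X∖{2} = {3,4,1,6,5}
boundary = {3,4,1,6,5} ∖ {5} = {3,4,1,6}

{3,4,1,6}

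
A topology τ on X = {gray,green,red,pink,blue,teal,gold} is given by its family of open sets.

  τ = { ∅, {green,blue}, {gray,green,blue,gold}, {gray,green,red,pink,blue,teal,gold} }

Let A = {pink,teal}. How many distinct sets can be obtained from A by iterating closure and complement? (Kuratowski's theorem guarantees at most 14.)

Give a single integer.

6

complement {gray,green,red,blue,gold}; its interior {gray,green,blue,gold}; cl(A) = X∖{gray,green,blue,gold} = {red,pink,teal}
With k = closure, c = complement:
  1. A     = {pink,teal}
  2. kA    = {red,pink,teal}
  3. cA    = {gray,green,red,blue,gold}
  4. ckA   = {gray,green,blue,gold}
  5. kcA   = {gray,green,red,pink,blue,teal,gold}
  6. ckcA  = ∅
k, c of each give nothing new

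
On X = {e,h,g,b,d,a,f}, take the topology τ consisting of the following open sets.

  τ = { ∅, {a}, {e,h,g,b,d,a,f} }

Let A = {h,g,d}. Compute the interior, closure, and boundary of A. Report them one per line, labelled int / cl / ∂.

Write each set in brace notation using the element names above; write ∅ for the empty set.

int(A) = ∅
cl(A)  = {e,h,g,b,d,f}
∂A     = {e,h,g,b,d,f}

U open, U⊆A: ∅. int(A) = ⋃ = ∅
X∖A={e,b,a,f}, int(X∖A)={a}, hence cl(A)={e,h,g,b,d,f}
∂A: remove int from cl → {e,h,g,b,d,f}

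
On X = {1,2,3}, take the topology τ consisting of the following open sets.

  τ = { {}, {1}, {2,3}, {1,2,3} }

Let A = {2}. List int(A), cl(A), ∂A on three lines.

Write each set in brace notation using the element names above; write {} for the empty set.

opens ⊆ A: {}; union → int = {}
complement {1,3}; its interior {1}; cl(A) = X∖{1} = {2,3}
boundary = {2,3} ∖ {} = {2,3}

int(A) = {}
cl(A)  = {2,3}
∂A     = {2,3}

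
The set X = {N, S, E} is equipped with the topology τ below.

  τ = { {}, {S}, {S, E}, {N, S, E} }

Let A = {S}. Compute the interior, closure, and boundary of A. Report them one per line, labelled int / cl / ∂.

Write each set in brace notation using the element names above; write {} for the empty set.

int(A) = {S}
cl(A)  = {N, S, E}
∂A     = {N, E}

interior: largest open inside A is {S} (from {}, {S})
cl via duality: int({N, E}) = {}, so X∖{} = {N, S, E}
cl∖int = {N, E}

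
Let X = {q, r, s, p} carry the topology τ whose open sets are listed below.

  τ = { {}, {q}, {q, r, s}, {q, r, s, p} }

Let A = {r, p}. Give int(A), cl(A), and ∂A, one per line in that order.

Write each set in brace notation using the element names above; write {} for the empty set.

int(A) = {}
cl(A)  = {r, s, p}
∂A     = {r, s, p}

open subsets of A: {}; so int(A) = {}
closure: X∖int(X∖A) = X∖{q} = {r, s, p}
∂A = {r, s, p} minus {} = {r, s, p}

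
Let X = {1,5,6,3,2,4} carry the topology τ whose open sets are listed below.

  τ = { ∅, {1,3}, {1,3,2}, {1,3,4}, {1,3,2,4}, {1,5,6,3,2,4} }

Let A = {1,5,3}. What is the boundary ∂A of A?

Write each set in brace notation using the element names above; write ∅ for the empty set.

{5,6,2,4}

opens ⊆ A: ∅, {1,3}; union → int = {1,3}
complement {6,2,4}; its interior ∅; cl(A) = X∖∅ = {1,5,6,3,2,4}
boundary = {1,5,6,3,2,4} ∖ {1,3} = {5,6,2,4}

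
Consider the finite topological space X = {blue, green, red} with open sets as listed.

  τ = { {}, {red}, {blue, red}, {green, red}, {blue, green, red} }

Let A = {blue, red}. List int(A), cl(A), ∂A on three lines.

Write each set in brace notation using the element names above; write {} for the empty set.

interior: largest open inside A is {blue, red} (from {}, {red}, {blue, red})
cl via duality: int({green}) = {}, so X∖{} = {blue, green, red}
cl∖int = {green}

int(A) = {blue, red}
cl(A)  = {blue, green, red}
∂A     = {green}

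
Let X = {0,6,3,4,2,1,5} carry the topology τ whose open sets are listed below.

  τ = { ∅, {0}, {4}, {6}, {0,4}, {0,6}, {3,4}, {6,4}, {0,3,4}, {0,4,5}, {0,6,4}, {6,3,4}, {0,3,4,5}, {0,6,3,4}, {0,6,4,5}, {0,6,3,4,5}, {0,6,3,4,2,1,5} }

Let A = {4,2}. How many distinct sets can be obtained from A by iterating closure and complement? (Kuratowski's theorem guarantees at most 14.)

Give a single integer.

complement {0,6,3,1,5}; its interior {0,6}; cl(A) = X∖{0,6} = {3,4,2,1,5}
With k = closure, c = complement:
  1. A     = {4,2}
  2. kA    = {3,4,2,1,5}
  3. cA    = {0,6,3,1,5}
  4. ckA   = {0,6}
  5. kcA   = {0,6,3,2,1,5}
  6. kckA  = {0,6,2,1,5}
  7. ckcA  = {4}
  8. ckckA = {3,4}
k, c of each give nothing new

8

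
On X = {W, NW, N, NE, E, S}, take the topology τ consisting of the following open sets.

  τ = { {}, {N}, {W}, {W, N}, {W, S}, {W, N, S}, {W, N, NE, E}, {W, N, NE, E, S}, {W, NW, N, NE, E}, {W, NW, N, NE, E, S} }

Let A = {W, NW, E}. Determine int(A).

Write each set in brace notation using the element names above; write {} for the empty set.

opens ⊆ A: {}, {W}; union → int = {W}

{W}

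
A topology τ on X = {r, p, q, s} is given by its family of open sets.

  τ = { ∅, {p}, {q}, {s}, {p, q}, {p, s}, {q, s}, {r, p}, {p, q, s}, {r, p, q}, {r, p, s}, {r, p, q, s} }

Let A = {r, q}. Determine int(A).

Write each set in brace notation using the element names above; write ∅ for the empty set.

{q}

U open, U⊆A: ∅, {q}. int(A) = ⋃ = {q}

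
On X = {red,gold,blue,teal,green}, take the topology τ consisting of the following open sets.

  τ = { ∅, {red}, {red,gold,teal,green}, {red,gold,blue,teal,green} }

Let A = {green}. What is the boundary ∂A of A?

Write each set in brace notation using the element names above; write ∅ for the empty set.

{gold,blue,teal,green}

interior: largest open inside A is ∅ (from ∅)
cl via duality: int({red,gold,blue,teal}) = {red}, so X∖{red} = {gold,blue,teal,green}
cl∖int = {gold,blue,teal,green}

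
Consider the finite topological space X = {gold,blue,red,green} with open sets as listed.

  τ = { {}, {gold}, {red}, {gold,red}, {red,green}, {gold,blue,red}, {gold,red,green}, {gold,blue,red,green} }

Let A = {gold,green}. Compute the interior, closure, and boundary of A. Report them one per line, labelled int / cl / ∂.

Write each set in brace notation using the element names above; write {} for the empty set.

int(A) = {gold}
cl(A)  = {gold,blue,green}
∂A     = {blue,green}

interior: largest open inside A is {gold} (from {}, {gold})
cl via duality: int({blue,red}) = {red}, so X∖{red} = {gold,blue,green}
cl∖int = {blue,green}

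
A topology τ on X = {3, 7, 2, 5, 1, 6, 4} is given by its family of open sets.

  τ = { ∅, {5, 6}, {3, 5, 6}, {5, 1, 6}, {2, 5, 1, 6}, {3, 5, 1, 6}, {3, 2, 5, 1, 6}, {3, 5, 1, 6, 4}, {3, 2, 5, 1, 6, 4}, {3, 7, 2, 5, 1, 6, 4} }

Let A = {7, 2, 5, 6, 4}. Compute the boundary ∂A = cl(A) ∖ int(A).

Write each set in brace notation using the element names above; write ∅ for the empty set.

opens ⊆ A: ∅, {5, 6}; union → int = {5, 6}
complement {3, 1}; its interior ∅; cl(A) = X∖∅ = {3, 7, 2, 5, 1, 6, 4}
boundary = {3, 7, 2, 5, 1, 6, 4} ∖ {5, 6} = {3, 7, 2, 1, 4}

{3, 7, 2, 1, 4}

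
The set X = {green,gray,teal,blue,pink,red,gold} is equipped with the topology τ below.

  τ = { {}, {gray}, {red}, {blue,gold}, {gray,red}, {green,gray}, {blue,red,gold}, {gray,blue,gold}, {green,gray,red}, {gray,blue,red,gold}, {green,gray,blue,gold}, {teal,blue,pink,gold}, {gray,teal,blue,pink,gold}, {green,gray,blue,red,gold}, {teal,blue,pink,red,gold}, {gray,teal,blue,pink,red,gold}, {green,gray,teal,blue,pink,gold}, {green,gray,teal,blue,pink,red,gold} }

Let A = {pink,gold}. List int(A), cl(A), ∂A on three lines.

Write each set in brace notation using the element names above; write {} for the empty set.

int(A) = {}
cl(A)  = {teal,blue,pink,gold}
∂A     = {teal,blue,pink,gold}

interior: largest open inside A is {} (from {})
cl via duality: int({green,gray,teal,blue,red}) = {green,gray,red}, so X∖{green,gray,red} = {teal,blue,pink,gold}
cl∖int = {teal,blue,pink,gold}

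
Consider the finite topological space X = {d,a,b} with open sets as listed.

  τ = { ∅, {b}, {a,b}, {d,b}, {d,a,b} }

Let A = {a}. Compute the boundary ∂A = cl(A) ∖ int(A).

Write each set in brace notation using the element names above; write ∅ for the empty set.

{a}

U open, U⊆A: ∅. int(A) = ⋃ = ∅
X∖A={d,b}, int(X∖A)={d,b}, hence cl(A)={a}
∂A: remove int from cl → {a}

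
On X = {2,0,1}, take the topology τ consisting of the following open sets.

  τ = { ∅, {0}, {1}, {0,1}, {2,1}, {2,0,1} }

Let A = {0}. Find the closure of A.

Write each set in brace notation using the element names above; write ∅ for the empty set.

{0}

complement {2,1}; its interior {2,1}; cl(A) = X∖{2,1} = {0}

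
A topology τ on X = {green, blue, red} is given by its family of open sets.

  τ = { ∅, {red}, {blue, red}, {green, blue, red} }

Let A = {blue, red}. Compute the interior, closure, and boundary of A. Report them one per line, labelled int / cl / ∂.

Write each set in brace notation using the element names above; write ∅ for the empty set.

interior: largest open inside A is {blue, red} (from ∅, {red}, {blue, red})
cl via duality: int({green}) = ∅, so X∖∅ = {green, blue, red}
cl∖int = {green}

int(A) = {blue, red}
cl(A)  = {green, blue, red}
∂A     = {green}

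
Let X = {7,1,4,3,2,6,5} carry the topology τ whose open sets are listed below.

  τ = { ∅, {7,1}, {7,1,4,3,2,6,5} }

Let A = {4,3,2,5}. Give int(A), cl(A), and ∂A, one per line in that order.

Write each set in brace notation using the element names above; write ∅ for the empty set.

U open, U⊆A: ∅. int(A) = ⋃ = ∅
X∖A={7,1,6}, int(X∖A)={7,1}, hence cl(A)={4,3,2,6,5}
∂A: remove int from cl → {4,3,2,6,5}

int(A) = ∅
cl(A)  = {4,3,2,6,5}
∂A     = {4,3,2,6,5}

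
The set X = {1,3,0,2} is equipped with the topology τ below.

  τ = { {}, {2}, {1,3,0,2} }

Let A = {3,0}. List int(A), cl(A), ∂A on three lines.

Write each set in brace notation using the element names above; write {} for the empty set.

int(A) = {}
cl(A)  = {1,3,0}
∂A     = {1,3,0}

opens ⊆ A: {}; union → int = {}
complement {1,2}; its interior {2}; cl(A) = X∖{2} = {1,3,0}
boundary = {1,3,0} ∖ {} = {1,3,0}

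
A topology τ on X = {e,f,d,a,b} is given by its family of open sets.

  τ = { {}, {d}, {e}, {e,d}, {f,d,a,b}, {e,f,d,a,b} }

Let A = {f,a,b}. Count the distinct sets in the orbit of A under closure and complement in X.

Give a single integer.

X∖A={e,d}, int(X∖A)={e,d}, hence cl(A)={f,a,b}
Orbit (k=closure, c=complement):
  1. A     = {f,a,b}
  2. cA    = {e,d}
  3. kcA   = {e,f,d,a,b}
  4. ckcA  = {}
(closed under both — stop)

4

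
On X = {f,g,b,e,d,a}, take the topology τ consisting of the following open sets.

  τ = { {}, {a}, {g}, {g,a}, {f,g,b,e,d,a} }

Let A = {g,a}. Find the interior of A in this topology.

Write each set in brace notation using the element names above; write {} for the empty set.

{g,a}

opens ⊆ A: {}, {g}, {a}, {g,a}; union → int = {g,a}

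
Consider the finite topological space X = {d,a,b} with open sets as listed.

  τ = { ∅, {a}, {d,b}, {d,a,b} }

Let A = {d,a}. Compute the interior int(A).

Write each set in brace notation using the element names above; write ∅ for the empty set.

{a}

interior: largest open inside A is {a} (from ∅, {a})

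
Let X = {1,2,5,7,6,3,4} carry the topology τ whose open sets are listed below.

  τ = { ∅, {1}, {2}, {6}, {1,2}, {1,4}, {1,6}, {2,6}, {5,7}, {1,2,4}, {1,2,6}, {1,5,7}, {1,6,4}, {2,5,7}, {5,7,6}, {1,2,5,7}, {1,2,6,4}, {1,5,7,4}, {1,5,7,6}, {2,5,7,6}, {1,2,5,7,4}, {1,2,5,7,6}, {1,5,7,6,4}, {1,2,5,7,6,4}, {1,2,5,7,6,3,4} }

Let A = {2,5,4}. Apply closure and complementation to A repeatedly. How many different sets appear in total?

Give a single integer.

12

cl via duality: int({1,7,6,3}) = {1,6}, so X∖{1,6} = {2,5,7,3,4}
Write k for closure, c for complement:
  1. A     = {2,5,4}
  2. kA    = {2,5,7,3,4}
  3. cA    = {1,7,6,3}
  4. ckA   = {1,6}
  5. kcA   = {1,5,7,6,3,4}
  6. kckA  = {1,6,3,4}
  7. ckcA  = {2}
  8. ckckA = {2,5,7}
  9. kckcA = {2,3}
  10. kckckA = {2,5,7,3}
  11. ckckcA = {1,5,7,6,4}
  12. ckckckA = {1,6,4}
applying k or c yields no new set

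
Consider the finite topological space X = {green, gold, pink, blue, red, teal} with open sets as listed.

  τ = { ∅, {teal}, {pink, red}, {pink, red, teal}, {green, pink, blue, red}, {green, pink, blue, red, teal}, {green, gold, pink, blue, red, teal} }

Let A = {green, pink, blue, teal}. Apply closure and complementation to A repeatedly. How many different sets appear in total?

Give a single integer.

cl via duality: int({gold, red}) = ∅, so X∖∅ = {green, gold, pink, blue, red, teal}
Write k for closure, c for complement:
  1. A     = {green, pink, blue, teal}
  2. kA    = {green, gold, pink, blue, red, teal}
  3. cA    = {gold, red}
  4. ckA   = ∅
  5. kcA   = {green, gold, pink, blue, red}
  6. ckcA  = {teal}
  7. kckcA = {gold, teal}
  8. ckckcA = {green, pink, blue, red}
applying k or c yields no new set

8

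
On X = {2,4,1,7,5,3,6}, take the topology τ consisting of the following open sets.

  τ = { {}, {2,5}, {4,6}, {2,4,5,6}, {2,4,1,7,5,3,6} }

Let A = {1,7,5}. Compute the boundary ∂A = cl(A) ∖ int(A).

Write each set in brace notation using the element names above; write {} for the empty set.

{2,1,7,5,3}

opens ⊆ A: {}; union → int = {}
complement {2,4,3,6}; its interior {4,6}; cl(A) = X∖{4,6} = {2,1,7,5,3}
boundary = {2,1,7,5,3} ∖ {} = {2,1,7,5,3}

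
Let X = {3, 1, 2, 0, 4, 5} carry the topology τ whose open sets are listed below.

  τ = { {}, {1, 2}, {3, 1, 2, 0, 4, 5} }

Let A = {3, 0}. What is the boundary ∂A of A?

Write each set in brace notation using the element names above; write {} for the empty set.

{3, 0, 4, 5}

opens ⊆ A: {}; union → int = {}
complement {1, 2, 4, 5}; its interior {1, 2}; cl(A) = X∖{1, 2} = {3, 0, 4, 5}
boundary = {3, 0, 4, 5} ∖ {} = {3, 0, 4, 5}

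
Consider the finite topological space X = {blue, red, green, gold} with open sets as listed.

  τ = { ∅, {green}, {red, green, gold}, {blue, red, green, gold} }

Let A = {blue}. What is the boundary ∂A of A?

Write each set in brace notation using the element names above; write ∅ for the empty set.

{blue}

open subsets of A: ∅; so int(A) = ∅
closure: X∖int(X∖A) = X∖{red, green, gold} = {blue}
∂A = {blue} minus ∅ = {blue}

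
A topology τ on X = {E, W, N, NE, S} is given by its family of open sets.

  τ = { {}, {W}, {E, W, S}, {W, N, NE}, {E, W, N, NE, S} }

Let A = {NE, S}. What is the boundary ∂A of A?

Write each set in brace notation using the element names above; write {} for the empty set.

{E, N, NE, S}

U open, U⊆A: {}. int(A) = ⋃ = {}
X∖A={E, W, N}, int(X∖A)={W}, hence cl(A)={E, N, NE, S}
∂A: remove int from cl → {E, N, NE, S}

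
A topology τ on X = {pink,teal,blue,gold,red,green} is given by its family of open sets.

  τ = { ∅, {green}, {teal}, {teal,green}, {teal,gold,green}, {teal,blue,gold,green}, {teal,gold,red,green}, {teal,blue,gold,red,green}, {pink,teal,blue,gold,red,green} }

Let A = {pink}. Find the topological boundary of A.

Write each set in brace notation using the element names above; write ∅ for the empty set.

interior: largest open inside A is ∅ (from ∅)
cl via duality: int({teal,blue,gold,red,green}) = {teal,blue,gold,red,green}, so X∖{teal,blue,gold,red,green} = {pink}
cl∖int = {pink}

{pink}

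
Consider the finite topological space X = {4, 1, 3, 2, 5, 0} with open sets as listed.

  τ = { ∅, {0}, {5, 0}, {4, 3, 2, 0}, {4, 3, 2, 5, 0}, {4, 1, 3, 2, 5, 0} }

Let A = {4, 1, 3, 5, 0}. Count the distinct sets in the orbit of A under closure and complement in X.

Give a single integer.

6

complement {2}; its interior ∅; cl(A) = X∖∅ = {4, 1, 3, 2, 5, 0}
With k = closure, c = complement:
  1. A     = {4, 1, 3, 5, 0}
  2. kA    = {4, 1, 3, 2, 5, 0}
  3. cA    = {2}
  4. ckA   = ∅
  5. kcA   = {4, 1, 3, 2}
  6. ckcA  = {5, 0}
k, c of each give nothing new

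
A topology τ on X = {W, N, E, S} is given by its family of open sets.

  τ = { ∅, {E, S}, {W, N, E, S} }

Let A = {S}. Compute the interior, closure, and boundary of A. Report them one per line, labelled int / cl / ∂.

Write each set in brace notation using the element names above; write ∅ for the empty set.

open subsets of A: ∅; so int(A) = ∅
closure: X∖int(X∖A) = X∖∅ = {W, N, E, S}
∂A = {W, N, E, S} minus ∅ = {W, N, E, S}

int(A) = ∅
cl(A)  = {W, N, E, S}
∂A     = {W, N, E, S}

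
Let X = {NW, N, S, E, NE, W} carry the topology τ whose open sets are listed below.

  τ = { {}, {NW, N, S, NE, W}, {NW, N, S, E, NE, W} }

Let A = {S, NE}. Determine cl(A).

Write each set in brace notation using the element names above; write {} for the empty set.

closure: X∖int(X∖A) = X∖{} = {NW, N, S, E, NE, W}

{NW, N, S, E, NE, W}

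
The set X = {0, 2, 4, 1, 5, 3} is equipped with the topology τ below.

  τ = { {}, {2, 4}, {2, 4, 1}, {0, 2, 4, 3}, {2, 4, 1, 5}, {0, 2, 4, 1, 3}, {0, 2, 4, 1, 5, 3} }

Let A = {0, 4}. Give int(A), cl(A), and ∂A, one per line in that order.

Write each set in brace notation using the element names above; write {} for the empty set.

U open, U⊆A: {}. int(A) = ⋃ = {}
X∖A={2, 1, 5, 3}, int(X∖A)={}, hence cl(A)={0, 2, 4, 1, 5, 3}
∂A: remove int from cl → {0, 2, 4, 1, 5, 3}

int(A) = {}
cl(A)  = {0, 2, 4, 1, 5, 3}
∂A     = {0, 2, 4, 1, 5, 3}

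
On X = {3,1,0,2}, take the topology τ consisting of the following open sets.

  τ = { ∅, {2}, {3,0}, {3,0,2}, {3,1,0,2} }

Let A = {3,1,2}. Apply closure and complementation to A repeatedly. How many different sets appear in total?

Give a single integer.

closure: X∖int(X∖A) = X∖∅ = {3,1,0,2}
Let k=closure and c=complement:
  1. A     = {3,1,2}
  2. kA    = {3,1,0,2}
  3. cA    = {0}
  4. ckA   = ∅
  5. kcA   = {3,1,0}
  6. ckcA  = {2}
  7. kckcA = {1,2}
  8. ckckcA = {3,0}
— saturated at 8

8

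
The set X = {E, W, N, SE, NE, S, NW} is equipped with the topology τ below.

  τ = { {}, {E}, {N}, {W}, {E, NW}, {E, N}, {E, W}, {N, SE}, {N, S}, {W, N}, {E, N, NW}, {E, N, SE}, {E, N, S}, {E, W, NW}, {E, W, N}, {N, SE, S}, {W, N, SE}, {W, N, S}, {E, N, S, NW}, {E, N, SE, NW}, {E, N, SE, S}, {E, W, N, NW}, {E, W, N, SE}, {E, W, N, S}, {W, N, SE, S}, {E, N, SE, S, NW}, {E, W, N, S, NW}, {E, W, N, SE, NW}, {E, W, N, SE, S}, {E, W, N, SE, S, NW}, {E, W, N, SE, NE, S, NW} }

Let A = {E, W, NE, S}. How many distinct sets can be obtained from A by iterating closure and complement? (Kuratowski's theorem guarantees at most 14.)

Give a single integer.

complement {N, SE, NW}; its interior {N, SE}; cl(A) = X∖{N, SE} = {E, W, NE, S, NW}
With k = closure, c = complement:
  1. A     = {E, W, NE, S}
  2. kA    = {E, W, NE, S, NW}
  3. cA    = {N, SE, NW}
  4. ckA   = {N, SE}
  5. kcA   = {N, SE, NE, S, NW}
  6. kckA  = {N, SE, NE, S}
  7. ckcA  = {E, W}
  8. ckckA = {E, W, NW}
  9. kckcA = {E, W, NE, NW}
  10. ckckcA = {N, SE, S}
k, c of each give nothing new

10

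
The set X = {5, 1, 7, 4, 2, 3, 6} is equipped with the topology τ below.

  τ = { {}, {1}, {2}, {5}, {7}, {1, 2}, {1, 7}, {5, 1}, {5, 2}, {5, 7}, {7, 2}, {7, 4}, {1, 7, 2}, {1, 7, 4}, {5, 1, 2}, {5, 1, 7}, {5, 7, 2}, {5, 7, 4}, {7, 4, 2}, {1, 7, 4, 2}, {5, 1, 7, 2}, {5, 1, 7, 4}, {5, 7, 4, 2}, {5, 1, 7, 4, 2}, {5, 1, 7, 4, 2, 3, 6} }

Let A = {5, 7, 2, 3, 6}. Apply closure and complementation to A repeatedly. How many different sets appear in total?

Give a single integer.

8

complement {1, 4}; its interior {1}; cl(A) = X∖{1} = {5, 7, 4, 2, 3, 6}
With k = closure, c = complement:
  1. A     = {5, 7, 2, 3, 6}
  2. kA    = {5, 7, 4, 2, 3, 6}
  3. cA    = {1, 4}
  4. ckA   = {1}
  5. kcA   = {1, 4, 3, 6}
  6. kckA  = {1, 3, 6}
  7. ckcA  = {5, 7, 2}
  8. ckckA = {5, 7, 4, 2}
k, c of each give nothing new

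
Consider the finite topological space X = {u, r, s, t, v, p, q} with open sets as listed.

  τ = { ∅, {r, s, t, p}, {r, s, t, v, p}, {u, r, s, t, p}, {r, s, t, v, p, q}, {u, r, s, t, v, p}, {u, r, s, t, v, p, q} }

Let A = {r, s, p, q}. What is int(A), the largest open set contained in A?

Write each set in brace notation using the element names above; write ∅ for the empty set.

opens ⊆ A: ∅; union → int = ∅

∅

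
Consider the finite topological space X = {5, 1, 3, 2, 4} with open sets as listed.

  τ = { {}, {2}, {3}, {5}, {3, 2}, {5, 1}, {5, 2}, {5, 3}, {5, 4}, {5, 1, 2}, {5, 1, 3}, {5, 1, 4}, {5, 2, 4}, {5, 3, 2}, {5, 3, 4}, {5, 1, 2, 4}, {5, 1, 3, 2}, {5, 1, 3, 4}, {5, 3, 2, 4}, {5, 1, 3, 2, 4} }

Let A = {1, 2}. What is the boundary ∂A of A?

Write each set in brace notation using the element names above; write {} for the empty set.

U open, U⊆A: {}, {2}. int(A) = ⋃ = {2}
X∖A={5, 3, 4}, int(X∖A)={5, 3, 4}, hence cl(A)={1, 2}
∂A: remove int from cl → {1}

{1}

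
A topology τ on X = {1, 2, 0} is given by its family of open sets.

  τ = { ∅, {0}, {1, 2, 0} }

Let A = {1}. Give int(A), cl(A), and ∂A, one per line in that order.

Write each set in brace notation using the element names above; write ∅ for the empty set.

int(A) = ∅
cl(A)  = {1, 2}
∂A     = {1, 2}

open subsets of A: ∅; so int(A) = ∅
closure: X∖int(X∖A) = X∖{0} = {1, 2}
∂A = {1, 2} minus ∅ = {1, 2}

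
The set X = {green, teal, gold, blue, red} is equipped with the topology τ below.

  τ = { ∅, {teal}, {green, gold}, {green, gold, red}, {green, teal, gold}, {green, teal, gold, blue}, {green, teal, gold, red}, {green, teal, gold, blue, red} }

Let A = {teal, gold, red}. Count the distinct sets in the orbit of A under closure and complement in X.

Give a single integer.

8

complement {green, blue}; its interior ∅; cl(A) = X∖∅ = {green, teal, gold, blue, red}
With k = closure, c = complement:
  1. A     = {teal, gold, red}
  2. kA    = {green, teal, gold, blue, red}
  3. cA    = {green, blue}
  4. ckA   = ∅
  5. kcA   = {green, gold, blue, red}
  6. ckcA  = {teal}
  7. kckcA = {teal, blue}
  8. ckckcA = {green, gold, red}
k, c of each give nothing new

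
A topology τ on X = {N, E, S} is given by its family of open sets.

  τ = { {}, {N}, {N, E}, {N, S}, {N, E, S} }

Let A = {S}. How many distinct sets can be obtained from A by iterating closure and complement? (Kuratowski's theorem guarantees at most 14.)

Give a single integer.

4

closure: X∖int(X∖A) = X∖{N, E} = {S}
Let k=closure and c=complement:
  1. A     = {S}
  2. cA    = {N, E}
  3. kcA   = {N, E, S}
  4. ckcA  = {}
— saturated at 4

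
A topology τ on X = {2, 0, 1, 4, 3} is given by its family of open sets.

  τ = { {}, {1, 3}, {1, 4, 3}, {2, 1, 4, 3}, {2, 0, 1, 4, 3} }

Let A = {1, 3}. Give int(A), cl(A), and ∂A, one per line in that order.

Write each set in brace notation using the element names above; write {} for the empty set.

int(A) = {1, 3}
cl(A)  = {2, 0, 1, 4, 3}
∂A     = {2, 0, 4}

interior: largest open inside A is {1, 3} (from {}, {1, 3})
cl via duality: int({2, 0, 4}) = {}, so X∖{} = {2, 0, 1, 4, 3}
cl∖int = {2, 0, 4}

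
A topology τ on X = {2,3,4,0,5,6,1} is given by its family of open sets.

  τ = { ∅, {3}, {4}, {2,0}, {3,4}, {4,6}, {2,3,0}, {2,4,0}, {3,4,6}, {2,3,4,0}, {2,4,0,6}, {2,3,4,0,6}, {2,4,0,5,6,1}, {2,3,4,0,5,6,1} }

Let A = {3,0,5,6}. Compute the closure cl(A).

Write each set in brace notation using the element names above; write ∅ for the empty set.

complement {2,4,1}; its interior {4}; cl(A) = X∖{4} = {2,3,0,5,6,1}

{2,3,0,5,6,1}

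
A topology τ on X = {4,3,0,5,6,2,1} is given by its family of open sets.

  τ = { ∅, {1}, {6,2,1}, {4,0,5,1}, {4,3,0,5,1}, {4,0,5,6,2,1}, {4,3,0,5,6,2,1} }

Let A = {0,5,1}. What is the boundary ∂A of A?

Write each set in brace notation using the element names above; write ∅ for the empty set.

{4,3,0,5,6,2}

interior: largest open inside A is {1} (from ∅, {1})
cl via duality: int({4,3,6,2}) = ∅, so X∖∅ = {4,3,0,5,6,2,1}
cl∖int = {4,3,0,5,6,2}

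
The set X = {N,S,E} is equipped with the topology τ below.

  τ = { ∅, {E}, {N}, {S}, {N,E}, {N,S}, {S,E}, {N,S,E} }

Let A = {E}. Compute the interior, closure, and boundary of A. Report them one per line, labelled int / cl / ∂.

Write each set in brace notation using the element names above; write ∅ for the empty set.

int(A) = {E}
cl(A)  = {E}
∂A     = ∅

U open, U⊆A: ∅, {E}. int(A) = ⋃ = {E}
X∖A={N,S}, int(X∖A)={N,S}, hence cl(A)={E}
∂A: remove int from cl → ∅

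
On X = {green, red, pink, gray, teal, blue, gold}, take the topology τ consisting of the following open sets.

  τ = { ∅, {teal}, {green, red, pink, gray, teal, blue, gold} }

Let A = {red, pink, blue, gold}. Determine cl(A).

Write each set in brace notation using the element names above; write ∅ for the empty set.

closure: X∖int(X∖A) = X∖{teal} = {green, red, pink, gray, blue, gold}

{green, red, pink, gray, blue, gold}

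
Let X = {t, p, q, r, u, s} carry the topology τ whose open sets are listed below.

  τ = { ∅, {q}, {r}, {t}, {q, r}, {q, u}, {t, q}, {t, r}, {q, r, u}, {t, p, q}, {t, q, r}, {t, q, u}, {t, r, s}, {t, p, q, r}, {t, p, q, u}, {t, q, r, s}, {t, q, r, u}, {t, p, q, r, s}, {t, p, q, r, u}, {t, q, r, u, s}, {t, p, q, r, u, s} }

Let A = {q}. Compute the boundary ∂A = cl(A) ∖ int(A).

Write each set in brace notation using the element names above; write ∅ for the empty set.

{p, u}

interior: largest open inside A is {q} (from ∅, {q})
cl via duality: int({t, p, r, u, s}) = {t, r, s}, so X∖{t, r, s} = {p, q, u}
cl∖int = {p, u}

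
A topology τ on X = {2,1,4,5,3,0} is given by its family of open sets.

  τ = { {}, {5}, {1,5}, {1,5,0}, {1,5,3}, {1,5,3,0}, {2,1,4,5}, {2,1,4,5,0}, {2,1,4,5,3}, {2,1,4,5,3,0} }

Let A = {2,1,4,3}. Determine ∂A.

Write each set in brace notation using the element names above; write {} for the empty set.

interior: largest open inside A is {} (from {})
cl via duality: int({5,0}) = {5}, so X∖{5} = {2,1,4,3,0}
cl∖int = {2,1,4,3,0}

{2,1,4,3,0}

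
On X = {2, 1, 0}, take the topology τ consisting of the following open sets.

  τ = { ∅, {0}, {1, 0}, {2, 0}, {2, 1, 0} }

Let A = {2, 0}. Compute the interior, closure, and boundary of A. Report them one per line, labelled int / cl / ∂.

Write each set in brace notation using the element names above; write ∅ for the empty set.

U open, U⊆A: ∅, {0}, {2, 0}. int(A) = ⋃ = {2, 0}
X∖A={1}, int(X∖A)=∅, hence cl(A)={2, 1, 0}
∂A: remove int from cl → {1}

int(A) = {2, 0}
cl(A)  = {2, 1, 0}
∂A     = {1}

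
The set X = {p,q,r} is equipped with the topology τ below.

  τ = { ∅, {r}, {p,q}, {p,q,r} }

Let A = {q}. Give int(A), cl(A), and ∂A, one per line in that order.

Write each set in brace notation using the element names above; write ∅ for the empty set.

int(A) = ∅
cl(A)  = {p,q}
∂A     = {p,q}

interior: largest open inside A is ∅ (from ∅)
cl via duality: int({p,r}) = {r}, so X∖{r} = {p,q}
cl∖int = {p,q}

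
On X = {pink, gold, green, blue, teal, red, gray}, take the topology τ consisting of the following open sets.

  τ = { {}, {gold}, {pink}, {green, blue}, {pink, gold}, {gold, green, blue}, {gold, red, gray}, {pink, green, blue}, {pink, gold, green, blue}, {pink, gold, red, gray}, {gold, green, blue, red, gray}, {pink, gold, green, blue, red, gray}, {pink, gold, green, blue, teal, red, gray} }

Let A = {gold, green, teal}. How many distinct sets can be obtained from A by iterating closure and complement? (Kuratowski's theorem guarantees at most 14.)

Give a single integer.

X∖A={pink, blue, red, gray}, int(X∖A)={pink}, hence cl(A)={gold, green, blue, teal, red, gray}
Orbit (k=closure, c=complement):
  1. A     = {gold, green, teal}
  2. kA    = {gold, green, blue, teal, red, gray}
  3. cA    = {pink, blue, red, gray}
  4. ckA   = {pink}
  5. kcA   = {pink, green, blue, teal, red, gray}
  6. kckA  = {pink, teal}
  7. ckcA  = {gold}
  8. ckckA = {gold, green, blue, red, gray}
  9. kckcA = {gold, teal, red, gray}
  10. ckckcA = {pink, green, blue}
  11. kckckcA = {pink, green, blue, teal}
  12. ckckckcA = {gold, red, gray}
(closed under both — stop)

12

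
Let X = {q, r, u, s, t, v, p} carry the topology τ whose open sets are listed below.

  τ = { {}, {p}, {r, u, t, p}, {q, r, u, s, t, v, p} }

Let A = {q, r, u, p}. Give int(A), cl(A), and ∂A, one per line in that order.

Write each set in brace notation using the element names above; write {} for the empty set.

int(A) = {p}
cl(A)  = {q, r, u, s, t, v, p}
∂A     = {q, r, u, s, t, v}

open subsets of A: {}, {p}; so int(A) = {p}
closure: X∖int(X∖A) = X∖{} = {q, r, u, s, t, v, p}
∂A = {q, r, u, s, t, v, p} minus {p} = {q, r, u, s, t, v}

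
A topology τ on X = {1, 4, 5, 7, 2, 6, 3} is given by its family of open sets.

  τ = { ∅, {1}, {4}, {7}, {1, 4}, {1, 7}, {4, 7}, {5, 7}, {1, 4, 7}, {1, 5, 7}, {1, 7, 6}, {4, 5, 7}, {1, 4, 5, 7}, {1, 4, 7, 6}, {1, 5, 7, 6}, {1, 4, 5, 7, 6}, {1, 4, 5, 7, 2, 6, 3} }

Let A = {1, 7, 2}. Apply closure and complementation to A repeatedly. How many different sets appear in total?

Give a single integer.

closure: X∖int(X∖A) = X∖{4} = {1, 5, 7, 2, 6, 3}
Let k=closure and c=complement:
  1. A     = {1, 7, 2}
  2. kA    = {1, 5, 7, 2, 6, 3}
  3. cA    = {4, 5, 6, 3}
  4. ckA   = {4}
  5. kcA   = {4, 5, 2, 6, 3}
  6. kckA  = {4, 2, 3}
  7. ckcA  = {1, 7}
  8. ckckA = {1, 5, 7, 6}
— saturated at 8

8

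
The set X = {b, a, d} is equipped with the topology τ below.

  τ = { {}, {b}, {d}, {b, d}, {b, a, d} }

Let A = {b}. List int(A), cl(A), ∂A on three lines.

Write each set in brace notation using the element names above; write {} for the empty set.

U open, U⊆A: {}, {b}. int(A) = ⋃ = {b}
X∖A={a, d}, int(X∖A)={d}, hence cl(A)={b, a}
∂A: remove int from cl → {a}

int(A) = {b}
cl(A)  = {b, a}
∂A     = {a}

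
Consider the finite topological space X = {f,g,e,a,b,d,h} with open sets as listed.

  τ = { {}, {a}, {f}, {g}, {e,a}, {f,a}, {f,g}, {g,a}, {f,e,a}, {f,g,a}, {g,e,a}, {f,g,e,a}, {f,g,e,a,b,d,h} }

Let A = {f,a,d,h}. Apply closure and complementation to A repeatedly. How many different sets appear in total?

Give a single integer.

8

X∖A={g,e,b}, int(X∖A)={g}, hence cl(A)={f,e,a,b,d,h}
Orbit (k=closure, c=complement):
  1. A     = {f,a,d,h}
  2. kA    = {f,e,a,b,d,h}
  3. cA    = {g,e,b}
  4. ckA   = {g}
  5. kcA   = {g,e,b,d,h}
  6. kckA  = {g,b,d,h}
  7. ckcA  = {f,a}
  8. ckckA = {f,e,a}
(closed under both — stop)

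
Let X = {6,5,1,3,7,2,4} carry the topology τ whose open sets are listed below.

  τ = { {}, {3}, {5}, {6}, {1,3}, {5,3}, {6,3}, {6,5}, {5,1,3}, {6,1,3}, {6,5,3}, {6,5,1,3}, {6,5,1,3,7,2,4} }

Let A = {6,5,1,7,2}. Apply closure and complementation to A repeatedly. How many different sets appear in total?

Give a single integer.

8

complement {3,4}; its interior {3}; cl(A) = X∖{3} = {6,5,1,7,2,4}
With k = closure, c = complement:
  1. A     = {6,5,1,7,2}
  2. kA    = {6,5,1,7,2,4}
  3. cA    = {3,4}
  4. ckA   = {3}
  5. kcA   = {1,3,7,2,4}
  6. ckcA  = {6,5}
  7. kckcA = {6,5,7,2,4}
  8. ckckcA = {1,3}
k, c of each give nothing new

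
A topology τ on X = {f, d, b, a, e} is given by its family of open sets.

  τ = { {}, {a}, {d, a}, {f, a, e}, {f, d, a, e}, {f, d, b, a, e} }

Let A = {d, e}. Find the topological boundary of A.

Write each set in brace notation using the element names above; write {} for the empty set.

opens ⊆ A: {}; union → int = {}
complement {f, b, a}; its interior {a}; cl(A) = X∖{a} = {f, d, b, e}
boundary = {f, d, b, e} ∖ {} = {f, d, b, e}

{f, d, b, e}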